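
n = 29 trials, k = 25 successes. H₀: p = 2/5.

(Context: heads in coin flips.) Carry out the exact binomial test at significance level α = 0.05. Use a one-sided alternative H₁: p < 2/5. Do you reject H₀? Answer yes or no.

Exact binomial: n=29, k=25, p₀=2/5=0.4000
P(X≤25) from Σ C(n,i)·p₀^i·(1−p₀)^(n−i)
p-value (one-sided, H₁ less) = 1.00000
At α=0.05: p ≥ α → fail to reject H₀

reject H₀: no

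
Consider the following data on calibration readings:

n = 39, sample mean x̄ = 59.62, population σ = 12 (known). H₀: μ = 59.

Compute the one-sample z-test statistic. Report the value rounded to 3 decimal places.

SE = σ/√n = 12/√39 = 1.9215
z = (x̄−μ₀)/SE = (59.62−59)/1.9215 = 0.3227

test statistic = 0.323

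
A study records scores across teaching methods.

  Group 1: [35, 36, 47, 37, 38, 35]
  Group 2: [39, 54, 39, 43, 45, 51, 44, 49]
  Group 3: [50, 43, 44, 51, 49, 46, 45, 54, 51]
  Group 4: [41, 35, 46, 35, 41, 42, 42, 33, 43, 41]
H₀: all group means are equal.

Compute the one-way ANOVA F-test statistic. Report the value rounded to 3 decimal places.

Group means [38.00, 45.50, 48.11, 39.90], grand mean 43.152
SSB = Σnᵢ(x̄ᵢ−x̄)² = 530.454; SSW = ΣΣ(x−x̄ᵢ)² = 579.789
MSB = 530.454/3 = 176.8178; MSW = 579.789/29 = 19.9927
F = MSB/MSW = 8.8441
df = (3, 29)

test statistic = 8.844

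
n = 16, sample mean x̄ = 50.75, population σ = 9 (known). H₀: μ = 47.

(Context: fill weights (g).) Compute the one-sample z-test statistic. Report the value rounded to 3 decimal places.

test statistic = 1.667

SE = σ/√n = 9/√16 = 2.2500
z = (x̄−μ₀)/SE = (50.75−47)/2.2500 = 1.6667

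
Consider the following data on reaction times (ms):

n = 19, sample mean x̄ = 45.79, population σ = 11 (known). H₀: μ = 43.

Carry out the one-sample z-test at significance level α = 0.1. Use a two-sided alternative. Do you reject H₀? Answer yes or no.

SE = σ/√n = 11/√19 = 2.5236
z = (x̄−μ₀)/SE = (45.79−43)/2.5236 = 1.1056
p-value (two-sided) = 0.26891
At α=0.1: p ≥ α → fail to reject H₀

reject H₀: no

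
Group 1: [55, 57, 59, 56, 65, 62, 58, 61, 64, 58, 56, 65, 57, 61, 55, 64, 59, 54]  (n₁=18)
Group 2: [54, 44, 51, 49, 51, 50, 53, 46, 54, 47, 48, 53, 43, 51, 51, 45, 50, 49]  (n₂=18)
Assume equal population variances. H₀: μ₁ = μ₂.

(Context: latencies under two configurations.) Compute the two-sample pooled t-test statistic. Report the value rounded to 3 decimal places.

test statistic = 8.481

x̄₁=59.222, s₁=3.623, n₁=18
x̄₂=49.389, s₂=3.328, n₂=18
s_p² = [17·3.623² + 17·3.328²]/34 = 12.0997
SE = √(s_p²·(1/18+1/18)) = 1.1595
t = (59.222−49.389)/1.1595 = 8.4808
df = 34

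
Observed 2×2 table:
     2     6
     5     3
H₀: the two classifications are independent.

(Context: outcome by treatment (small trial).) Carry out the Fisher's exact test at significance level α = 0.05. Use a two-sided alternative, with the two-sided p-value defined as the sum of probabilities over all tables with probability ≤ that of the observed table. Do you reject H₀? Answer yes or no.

Margins: r₁=8, r₂=8, c₁=7, c₂=9, n=16
p_obs = C(8,2)·C(8,5)/C(16,7); sum pmf over tables with pmf ≤ p_obs
p-value (two-sided) = 0.31469
At α=0.05: p ≥ α → fail to reject H₀

reject H₀: no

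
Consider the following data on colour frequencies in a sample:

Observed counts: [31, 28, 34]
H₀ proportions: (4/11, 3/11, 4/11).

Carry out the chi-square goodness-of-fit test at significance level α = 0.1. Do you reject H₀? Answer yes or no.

n = 93; E_i = n·p_i = [33.82, 25.36, 33.82]
χ² = (31−33.82)²/33.82 + (28−25.36)²/25.36 + (34−33.82)²/33.82 = 0.5099
df = 2
p-value (upper-tail) = 0.77497
At α=0.1: p ≥ α → fail to reject H₀

reject H₀: no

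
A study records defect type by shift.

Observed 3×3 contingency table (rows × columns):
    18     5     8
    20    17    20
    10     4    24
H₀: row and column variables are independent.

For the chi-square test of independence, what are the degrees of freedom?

degrees of freedom = 4

df = (r−1)(c−1) = (3−1)·(3−1) = 4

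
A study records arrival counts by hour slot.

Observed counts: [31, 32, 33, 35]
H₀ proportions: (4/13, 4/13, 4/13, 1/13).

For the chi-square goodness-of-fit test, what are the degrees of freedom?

degrees of freedom = 3

df = k − 1 = 4 − 1 = 3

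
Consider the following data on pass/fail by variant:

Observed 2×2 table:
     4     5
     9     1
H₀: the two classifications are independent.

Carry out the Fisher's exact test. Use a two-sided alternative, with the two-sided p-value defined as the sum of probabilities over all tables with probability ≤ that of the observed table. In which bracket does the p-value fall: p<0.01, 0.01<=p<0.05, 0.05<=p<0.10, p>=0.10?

Margins: r₁=9, r₂=10, c₁=13, c₂=6, n=19
p_obs = C(9,4)·C(10,9)/C(19,13); sum pmf over tables with pmf ≤ p_obs
p-value (two-sided) = 0.05728
→ bracket: 0.05<=p<0.10

p-value bracket: 0.05<=p<0.10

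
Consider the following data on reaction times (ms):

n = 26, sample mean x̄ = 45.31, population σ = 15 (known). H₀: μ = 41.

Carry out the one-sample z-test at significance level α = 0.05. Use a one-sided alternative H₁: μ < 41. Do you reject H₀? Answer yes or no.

reject H₀: no

SE = σ/√n = 15/√26 = 2.9417
z = (x̄−μ₀)/SE = (45.31−41)/2.9417 = 1.4651
p-value (one-sided, H₁ less) = 0.92856
At α=0.05: p ≥ α → fail to reject H₀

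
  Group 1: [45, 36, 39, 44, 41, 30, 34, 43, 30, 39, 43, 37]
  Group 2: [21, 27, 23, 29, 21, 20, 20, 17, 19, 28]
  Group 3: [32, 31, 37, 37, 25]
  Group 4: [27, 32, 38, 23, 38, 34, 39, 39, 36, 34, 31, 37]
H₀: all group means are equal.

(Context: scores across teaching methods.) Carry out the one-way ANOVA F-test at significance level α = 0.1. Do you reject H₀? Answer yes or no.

reject H₀: yes

Group means [38.42, 22.50, 32.40, 34.00], grand mean 32.205
SSB = Σnᵢ(x̄ᵢ−x̄)² = 1443.742; SSW = ΣΣ(x−x̄ᵢ)² = 822.617
MSB = 1443.742/3 = 481.2474; MSW = 822.617/35 = 23.5033
F = MSB/MSW = 20.4757
df = (3, 35)
p-value (upper-tail) = 0.00000
At α=0.1: p < α → reject H₀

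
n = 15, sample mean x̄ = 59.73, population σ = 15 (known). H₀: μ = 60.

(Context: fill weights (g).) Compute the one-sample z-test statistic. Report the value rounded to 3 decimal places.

SE = σ/√n = 15/√15 = 3.8730
z = (x̄−μ₀)/SE = (59.73−60)/3.8730 = -0.0697

test statistic = -0.070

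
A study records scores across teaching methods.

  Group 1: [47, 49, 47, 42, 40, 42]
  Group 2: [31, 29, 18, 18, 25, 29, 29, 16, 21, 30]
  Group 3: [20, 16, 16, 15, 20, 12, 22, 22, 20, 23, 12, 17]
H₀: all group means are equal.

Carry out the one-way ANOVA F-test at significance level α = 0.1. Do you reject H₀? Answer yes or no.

reject H₀: yes

Group means [44.50, 24.60, 17.92], grand mean 26.000
SSB = Σnᵢ(x̄ᵢ−x̄)² = 2857.183; SSW = ΣΣ(x−x̄ᵢ)² = 526.817
MSB = 2857.183/2 = 1428.5917; MSW = 526.817/25 = 21.0727
F = MSB/MSW = 67.7936
df = (2, 25)
p-value (upper-tail) = 0.00000
At α=0.1: p < α → reject H₀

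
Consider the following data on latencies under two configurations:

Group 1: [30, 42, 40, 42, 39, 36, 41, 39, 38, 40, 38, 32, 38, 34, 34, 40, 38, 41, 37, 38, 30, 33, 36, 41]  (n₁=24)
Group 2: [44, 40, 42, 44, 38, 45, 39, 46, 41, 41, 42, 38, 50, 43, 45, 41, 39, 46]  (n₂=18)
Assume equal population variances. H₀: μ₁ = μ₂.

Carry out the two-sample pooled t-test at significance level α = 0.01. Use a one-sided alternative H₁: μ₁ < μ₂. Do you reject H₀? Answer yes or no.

x̄₁=37.375, s₁=3.573, n₁=24
x̄₂=42.444, s₂=3.222, n₂=18
s_p² = [23·3.573² + 17·3.222²]/40 = 11.7517
SE = √(s_p²·(1/24+1/18)) = 1.0689
t = (37.375−42.444)/1.0689 = -4.7427
df = 40
p-value (one-sided, H₁ less) = 0.00001
At α=0.01: p < α → reject H₀

reject H₀: yes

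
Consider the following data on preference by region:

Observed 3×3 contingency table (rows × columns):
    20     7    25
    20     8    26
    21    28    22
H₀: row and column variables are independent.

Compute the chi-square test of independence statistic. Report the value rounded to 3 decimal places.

test statistic = 15.071

Row totals [52, 54, 71], col totals [61, 43, 73], n=177
χ² = (20−17.92)²/17.92 + (7−12.63)²/12.63 + (25−21.45)²/21.45 + (20−18.61)²/18.61 + (8−13.12)²/13.12 + (26−22.27)²/22.27 + (21−24.47)²/24.47 + (28−17.25)²/17.25 + (22−29.28)²/29.28 = 15.0714
df = 4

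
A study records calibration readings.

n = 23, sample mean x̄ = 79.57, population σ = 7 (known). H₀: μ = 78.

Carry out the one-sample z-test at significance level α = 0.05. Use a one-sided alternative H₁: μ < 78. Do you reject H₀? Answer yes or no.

reject H₀: no

SE = σ/√n = 7/√23 = 1.4596
z = (x̄−μ₀)/SE = (79.57−78)/1.4596 = 1.0756
p-value (one-sided, H₁ less) = 0.85896
At α=0.05: p ≥ α → fail to reject H₀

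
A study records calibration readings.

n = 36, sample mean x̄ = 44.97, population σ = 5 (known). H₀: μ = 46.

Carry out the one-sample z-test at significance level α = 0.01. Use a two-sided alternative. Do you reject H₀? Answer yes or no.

SE = σ/√n = 5/√36 = 0.8333
z = (x̄−μ₀)/SE = (44.97−46)/0.8333 = -1.2360
p-value (two-sided) = 0.21646
At α=0.01: p ≥ α → fail to reject H₀

reject H₀: no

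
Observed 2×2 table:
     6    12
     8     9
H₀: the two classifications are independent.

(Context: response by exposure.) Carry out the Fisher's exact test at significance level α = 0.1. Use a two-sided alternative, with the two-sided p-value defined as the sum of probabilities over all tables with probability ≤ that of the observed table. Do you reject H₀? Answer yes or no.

reject H₀: no

Margins: r₁=18, r₂=17, c₁=14, c₂=21, n=35
p_obs = C(18,6)·C(17,8)/C(35,14); sum pmf over tables with pmf ≤ p_obs
p-value (two-sided) = 0.49979
At α=0.1: p ≥ α → fail to reject H₀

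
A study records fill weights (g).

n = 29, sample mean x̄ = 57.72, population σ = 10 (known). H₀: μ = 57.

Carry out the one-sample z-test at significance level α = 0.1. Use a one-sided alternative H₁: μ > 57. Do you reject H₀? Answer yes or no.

SE = σ/√n = 10/√29 = 1.8570
z = (x̄−μ₀)/SE = (57.72−57)/1.8570 = 0.3877
p-value (one-sided, H₁ greater) = 0.34911
At α=0.1: p ≥ α → fail to reject H₀

reject H₀: no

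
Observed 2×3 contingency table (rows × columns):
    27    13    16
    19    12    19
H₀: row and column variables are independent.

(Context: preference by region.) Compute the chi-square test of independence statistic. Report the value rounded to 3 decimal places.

Row totals [56, 50], col totals [46, 25, 35], n=106
χ² = (27−24.30)²/24.30 + (13−13.21)²/13.21 + (16−18.49)²/18.49 + (19−21.70)²/21.70 + (12−11.79)²/11.79 + (19−16.51)²/16.51 = 1.3532
df = 2

test statistic = 1.353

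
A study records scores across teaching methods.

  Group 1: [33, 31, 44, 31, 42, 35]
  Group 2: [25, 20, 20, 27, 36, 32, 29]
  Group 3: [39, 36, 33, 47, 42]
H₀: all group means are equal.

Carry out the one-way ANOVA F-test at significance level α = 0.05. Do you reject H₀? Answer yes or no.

Group means [36.00, 27.00, 39.40], grand mean 33.444
SSB = Σnᵢ(x̄ᵢ−x̄)² = 507.244; SSW = ΣΣ(x−x̄ᵢ)² = 489.200
MSB = 507.244/2 = 253.6222; MSW = 489.200/15 = 32.6133
F = MSB/MSW = 7.7766
df = (2, 15)
p-value (upper-tail) = 0.00482
At α=0.05: p < α → reject H₀

reject H₀: yes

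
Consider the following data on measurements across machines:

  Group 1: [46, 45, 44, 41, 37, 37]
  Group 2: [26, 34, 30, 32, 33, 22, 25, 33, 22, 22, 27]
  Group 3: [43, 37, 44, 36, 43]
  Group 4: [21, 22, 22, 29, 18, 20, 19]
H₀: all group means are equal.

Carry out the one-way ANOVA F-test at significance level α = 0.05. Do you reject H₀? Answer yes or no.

reject H₀: yes

Group means [41.67, 27.82, 40.60, 21.57], grand mean 31.379
SSB = Σnᵢ(x̄ᵢ−x̄)² = 1872.944; SSW = ΣΣ(x−x̄ᵢ)² = 441.884
MSB = 1872.944/3 = 624.3145; MSW = 441.884/25 = 17.6754
F = MSB/MSW = 35.3212
df = (3, 25)
p-value (upper-tail) = 0.00000
At α=0.05: p < α → reject H₀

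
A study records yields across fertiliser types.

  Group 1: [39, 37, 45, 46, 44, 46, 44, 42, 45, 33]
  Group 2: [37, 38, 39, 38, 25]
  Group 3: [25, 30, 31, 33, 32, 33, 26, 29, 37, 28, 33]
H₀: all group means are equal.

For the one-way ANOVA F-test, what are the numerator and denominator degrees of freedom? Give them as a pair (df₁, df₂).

degrees of freedom = [2, 23]

k = 3 groups, N = 26 total
df = (k−1, N−k) = (3−1, 26−3) = (2, 23)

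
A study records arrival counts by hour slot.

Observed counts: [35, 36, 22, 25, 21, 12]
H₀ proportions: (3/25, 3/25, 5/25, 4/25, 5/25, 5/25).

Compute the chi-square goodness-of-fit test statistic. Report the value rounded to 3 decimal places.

test statistic = 49.395

n = 151; E_i = n·p_i = [18.12, 18.12, 30.20, 24.16, 30.20, 30.20]
χ² = (35−18.12)²/18.12 + (36−18.12)²/18.12 + (22−30.20)²/30.20 + (25−24.16)²/24.16 + (21−30.20)²/30.20 + (12−30.20)²/30.20 = 49.3946
df = 5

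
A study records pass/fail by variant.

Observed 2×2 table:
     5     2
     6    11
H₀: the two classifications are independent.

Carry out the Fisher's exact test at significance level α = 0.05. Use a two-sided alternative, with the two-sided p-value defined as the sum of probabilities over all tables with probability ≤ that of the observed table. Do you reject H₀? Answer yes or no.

Margins: r₁=7, r₂=17, c₁=11, c₂=13, n=24
p_obs = C(7,5)·C(17,6)/C(24,11); sum pmf over tables with pmf ≤ p_obs
p-value (two-sided) = 0.18192
At α=0.05: p ≥ α → fail to reject H₀

reject H₀: no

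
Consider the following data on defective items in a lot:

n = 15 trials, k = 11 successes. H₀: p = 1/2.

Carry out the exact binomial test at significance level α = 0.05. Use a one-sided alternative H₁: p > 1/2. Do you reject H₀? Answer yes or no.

Exact binomial: n=15, k=11, p₀=1/2=0.5000
P(X≥11) from Σ C(n,i)·p₀^i·(1−p₀)^(n−i)
p-value (one-sided, H₁ greater) = 0.05923
At α=0.05: p ≥ α → fail to reject H₀

reject H₀: no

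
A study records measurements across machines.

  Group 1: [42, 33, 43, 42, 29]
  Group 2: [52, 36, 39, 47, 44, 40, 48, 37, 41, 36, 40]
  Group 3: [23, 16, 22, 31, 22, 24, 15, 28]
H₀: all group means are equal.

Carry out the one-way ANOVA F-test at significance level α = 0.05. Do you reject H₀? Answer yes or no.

reject H₀: yes

Group means [37.80, 41.82, 22.62], grand mean 34.583
SSB = Σnᵢ(x̄ᵢ−x̄)² = 1771.522; SSW = ΣΣ(x−x̄ᵢ)² = 646.311
MSB = 1771.522/2 = 885.7610; MSW = 646.311/21 = 30.7767
F = MSB/MSW = 28.7802
df = (2, 21)
p-value (upper-tail) = 0.00000
At α=0.05: p < α → reject H₀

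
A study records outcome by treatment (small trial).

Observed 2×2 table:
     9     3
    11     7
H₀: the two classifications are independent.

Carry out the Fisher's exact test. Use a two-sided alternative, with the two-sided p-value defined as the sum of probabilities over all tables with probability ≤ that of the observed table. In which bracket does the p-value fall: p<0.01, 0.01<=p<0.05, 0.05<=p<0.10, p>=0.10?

Margins: r₁=12, r₂=18, c₁=20, c₂=10, n=30
p_obs = C(12,9)·C(18,11)/C(30,20); sum pmf over tables with pmf ≤ p_obs
p-value (two-sided) = 0.69415
→ bracket: p>=0.10

p-value bracket: p>=0.10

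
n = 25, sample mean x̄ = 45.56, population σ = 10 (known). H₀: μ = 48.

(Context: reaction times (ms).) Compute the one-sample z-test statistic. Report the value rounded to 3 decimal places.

SE = σ/√n = 10/√25 = 2.0000
z = (x̄−μ₀)/SE = (45.56−48)/2.0000 = -1.2200

test statistic = -1.220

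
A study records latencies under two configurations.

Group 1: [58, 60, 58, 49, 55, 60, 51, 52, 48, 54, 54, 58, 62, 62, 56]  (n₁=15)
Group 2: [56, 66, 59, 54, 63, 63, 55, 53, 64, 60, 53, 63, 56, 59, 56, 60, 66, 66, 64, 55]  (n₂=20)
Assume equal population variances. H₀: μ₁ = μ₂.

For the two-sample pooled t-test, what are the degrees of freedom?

degrees of freedom = 33

df = n₁ + n₂ − 2 = 15 + 20 − 2 = 33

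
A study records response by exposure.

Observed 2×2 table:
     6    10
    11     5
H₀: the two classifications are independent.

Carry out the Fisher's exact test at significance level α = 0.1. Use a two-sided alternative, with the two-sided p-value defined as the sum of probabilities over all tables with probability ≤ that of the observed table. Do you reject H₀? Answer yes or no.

Margins: r₁=16, r₂=16, c₁=17, c₂=15, n=32
p_obs = C(16,6)·C(16,11)/C(32,17); sum pmf over tables with pmf ≤ p_obs
p-value (two-sided) = 0.15561
At α=0.1: p ≥ α → fail to reject H₀

reject H₀: no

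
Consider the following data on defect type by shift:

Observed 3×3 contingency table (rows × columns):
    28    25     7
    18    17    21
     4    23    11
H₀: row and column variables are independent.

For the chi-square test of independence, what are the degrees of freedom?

degrees of freedom = 4

df = (r−1)(c−1) = (3−1)·(3−1) = 4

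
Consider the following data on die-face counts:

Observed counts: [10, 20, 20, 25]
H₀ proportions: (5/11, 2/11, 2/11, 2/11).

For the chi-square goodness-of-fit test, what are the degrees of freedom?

degrees of freedom = 3

df = k − 1 = 4 − 1 = 3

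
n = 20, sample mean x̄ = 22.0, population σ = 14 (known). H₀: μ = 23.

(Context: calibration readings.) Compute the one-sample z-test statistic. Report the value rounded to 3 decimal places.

SE = σ/√n = 14/√20 = 3.1305
z = (x̄−μ₀)/SE = (22.0−23)/3.1305 = -0.3194

test statistic = -0.319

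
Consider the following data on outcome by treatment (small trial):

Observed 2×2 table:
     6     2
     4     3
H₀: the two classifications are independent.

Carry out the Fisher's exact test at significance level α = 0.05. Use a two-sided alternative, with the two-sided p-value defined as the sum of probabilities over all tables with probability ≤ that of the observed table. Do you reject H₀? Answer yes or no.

Margins: r₁=8, r₂=7, c₁=10, c₂=5, n=15
p_obs = C(8,6)·C(7,4)/C(15,10); sum pmf over tables with pmf ≤ p_obs
p-value (two-sided) = 0.60839
At α=0.05: p ≥ α → fail to reject H₀

reject H₀: no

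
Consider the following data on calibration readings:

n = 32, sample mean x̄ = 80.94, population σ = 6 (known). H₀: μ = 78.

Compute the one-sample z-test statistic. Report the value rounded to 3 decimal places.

SE = σ/√n = 6/√32 = 1.0607
z = (x̄−μ₀)/SE = (80.94−78)/1.0607 = 2.7719

test statistic = 2.772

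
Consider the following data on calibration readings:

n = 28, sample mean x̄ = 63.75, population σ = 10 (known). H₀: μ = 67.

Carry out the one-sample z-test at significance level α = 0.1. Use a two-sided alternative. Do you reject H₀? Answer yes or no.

reject H₀: yes

SE = σ/√n = 10/√28 = 1.8898
z = (x̄−μ₀)/SE = (63.75−67)/1.8898 = -1.7197
p-value (two-sided) = 0.08548
At α=0.1: p < α → reject H₀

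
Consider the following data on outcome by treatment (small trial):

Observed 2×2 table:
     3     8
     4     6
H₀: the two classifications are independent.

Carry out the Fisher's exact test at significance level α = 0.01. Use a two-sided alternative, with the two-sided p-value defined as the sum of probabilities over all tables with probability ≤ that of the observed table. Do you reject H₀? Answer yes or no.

Margins: r₁=11, r₂=10, c₁=7, c₂=14, n=21
p_obs = C(11,3)·C(10,4)/C(21,7); sum pmf over tables with pmf ≤ p_obs
p-value (two-sided) = 0.65944
At α=0.01: p ≥ α → fail to reject H₀

reject H₀: no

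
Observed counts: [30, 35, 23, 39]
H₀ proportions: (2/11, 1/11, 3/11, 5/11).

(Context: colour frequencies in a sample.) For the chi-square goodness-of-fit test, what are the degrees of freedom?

degrees of freedom = 3

df = k − 1 = 4 − 1 = 3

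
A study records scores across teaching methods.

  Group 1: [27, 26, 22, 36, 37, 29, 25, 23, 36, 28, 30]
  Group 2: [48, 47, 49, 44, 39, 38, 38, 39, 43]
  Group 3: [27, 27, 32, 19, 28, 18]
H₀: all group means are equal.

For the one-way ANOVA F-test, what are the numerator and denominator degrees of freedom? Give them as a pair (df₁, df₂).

degrees of freedom = [2, 23]

k = 3 groups, N = 26 total
df = (k−1, N−k) = (3−1, 26−3) = (2, 23)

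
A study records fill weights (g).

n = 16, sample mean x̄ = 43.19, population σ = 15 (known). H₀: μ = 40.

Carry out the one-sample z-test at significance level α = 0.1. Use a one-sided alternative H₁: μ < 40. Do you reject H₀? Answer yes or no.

reject H₀: no

SE = σ/√n = 15/√16 = 3.7500
z = (x̄−μ₀)/SE = (43.19−40)/3.7500 = 0.8507
p-value (one-sided, H₁ less) = 0.80252
At α=0.1: p ≥ α → fail to reject H₀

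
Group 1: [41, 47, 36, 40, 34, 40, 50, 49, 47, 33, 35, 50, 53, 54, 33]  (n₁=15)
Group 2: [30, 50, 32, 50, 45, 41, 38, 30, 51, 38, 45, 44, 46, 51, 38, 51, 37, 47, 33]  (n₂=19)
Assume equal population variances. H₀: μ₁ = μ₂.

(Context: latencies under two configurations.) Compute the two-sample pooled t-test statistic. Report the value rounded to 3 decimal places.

x̄₁=42.800, s₁=7.571, n₁=15
x̄₂=41.947, s₂=7.367, n₂=19
s_p² = [14·7.571² + 18·7.367²]/32 = 55.6046
SE = √(s_p²·(1/15+1/19)) = 2.5756
t = (42.800−41.947)/2.5756 = 0.3310
df = 32

test statistic = 0.331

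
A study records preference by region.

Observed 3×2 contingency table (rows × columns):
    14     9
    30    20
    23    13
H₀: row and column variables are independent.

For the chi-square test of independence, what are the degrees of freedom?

df = (r−1)(c−1) = (3−1)·(2−1) = 2

degrees of freedom = 2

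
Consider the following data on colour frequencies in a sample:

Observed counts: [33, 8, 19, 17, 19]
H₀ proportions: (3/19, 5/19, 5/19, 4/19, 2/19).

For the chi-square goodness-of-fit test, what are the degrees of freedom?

degrees of freedom = 4

df = k − 1 = 5 − 1 = 4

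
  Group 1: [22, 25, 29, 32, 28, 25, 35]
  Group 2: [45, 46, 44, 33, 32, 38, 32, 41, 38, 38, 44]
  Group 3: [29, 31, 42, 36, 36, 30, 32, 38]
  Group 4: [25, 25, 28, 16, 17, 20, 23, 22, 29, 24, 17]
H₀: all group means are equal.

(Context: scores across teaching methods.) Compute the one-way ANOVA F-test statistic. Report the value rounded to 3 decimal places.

test statistic = 25.553

Group means [28.00, 39.18, 34.25, 22.36], grand mean 31.000
SSB = Σnᵢ(x̄ᵢ−x̄)² = 1704.318; SSW = ΣΣ(x−x̄ᵢ)² = 733.682
MSB = 1704.318/3 = 568.1061; MSW = 733.682/33 = 22.2328
F = MSB/MSW = 25.5526
df = (3, 33)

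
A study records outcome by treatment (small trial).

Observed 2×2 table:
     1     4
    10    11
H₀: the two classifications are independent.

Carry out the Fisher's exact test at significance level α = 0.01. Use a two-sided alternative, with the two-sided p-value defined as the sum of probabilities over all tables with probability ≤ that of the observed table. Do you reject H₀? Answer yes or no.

reject H₀: no

Margins: r₁=5, r₂=21, c₁=11, c₂=15, n=26
p_obs = C(5,1)·C(21,10)/C(26,11); sum pmf over tables with pmf ≤ p_obs
p-value (two-sided) = 0.35619
At α=0.01: p ≥ α → fail to reject H₀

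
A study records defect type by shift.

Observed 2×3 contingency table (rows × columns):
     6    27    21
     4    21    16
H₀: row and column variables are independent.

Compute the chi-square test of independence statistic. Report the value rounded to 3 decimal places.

Row totals [54, 41], col totals [10, 48, 37], n=95
χ² = (6−5.68)²/5.68 + (27−27.28)²/27.28 + (21−21.03)²/21.03 + (4−4.32)²/4.32 + (21−20.72)²/20.72 + (16−15.97)²/15.97 = 0.0476
df = 2

test statistic = 0.048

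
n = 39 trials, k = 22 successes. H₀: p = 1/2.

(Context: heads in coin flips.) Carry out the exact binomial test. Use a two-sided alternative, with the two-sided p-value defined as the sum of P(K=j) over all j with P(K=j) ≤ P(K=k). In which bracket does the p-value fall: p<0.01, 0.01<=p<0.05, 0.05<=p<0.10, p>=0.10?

p-value bracket: p>=0.10

Exact binomial: n=39, k=22, p₀=1/2=0.5000
P(X=j) = C(n,j)·p₀^j·(1−p₀)^(n−j); p = Σ P(X=j) over j with P(X=j) ≤ P(X=22)
p-value (two-sided) = 0.52240
→ bracket: p>=0.10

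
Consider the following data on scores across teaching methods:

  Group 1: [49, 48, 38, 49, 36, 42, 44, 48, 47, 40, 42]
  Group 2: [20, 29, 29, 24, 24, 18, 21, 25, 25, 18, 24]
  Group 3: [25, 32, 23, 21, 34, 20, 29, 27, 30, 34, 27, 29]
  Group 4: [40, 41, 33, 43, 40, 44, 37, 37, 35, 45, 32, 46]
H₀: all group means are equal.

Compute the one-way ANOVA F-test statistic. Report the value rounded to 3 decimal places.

test statistic = 52.745

Group means [43.91, 23.36, 27.58, 39.42], grand mean 33.565
SSB = Σnᵢ(x̄ᵢ−x̄)² = 3162.016; SSW = ΣΣ(x−x̄ᵢ)² = 839.288
MSB = 3162.016/3 = 1054.0055; MSW = 839.288/42 = 19.9830
F = MSB/MSW = 52.7450
df = (3, 42)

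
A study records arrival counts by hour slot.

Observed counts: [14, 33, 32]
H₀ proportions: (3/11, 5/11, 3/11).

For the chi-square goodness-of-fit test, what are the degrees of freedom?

degrees of freedom = 2

df = k − 1 = 3 − 1 = 2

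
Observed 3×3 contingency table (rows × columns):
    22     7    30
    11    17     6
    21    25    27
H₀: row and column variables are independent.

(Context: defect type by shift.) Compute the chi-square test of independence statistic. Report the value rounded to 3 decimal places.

Row totals [59, 34, 73], col totals [54, 49, 63], n=166
χ² = (22−19.19)²/19.19 + (7−17.42)²/17.42 + (30−22.39)²/22.39 + (11−11.06)²/11.06 + (17−10.04)²/10.04 + (6−12.90)²/12.90 + (21−23.75)²/23.75 + (25−21.55)²/21.55 + (27−27.70)²/27.70 = 18.6397
df = 4

test statistic = 18.640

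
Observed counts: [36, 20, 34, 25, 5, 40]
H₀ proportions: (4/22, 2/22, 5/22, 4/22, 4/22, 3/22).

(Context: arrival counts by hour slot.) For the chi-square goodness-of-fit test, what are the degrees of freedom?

degrees of freedom = 5

df = k − 1 = 6 − 1 = 5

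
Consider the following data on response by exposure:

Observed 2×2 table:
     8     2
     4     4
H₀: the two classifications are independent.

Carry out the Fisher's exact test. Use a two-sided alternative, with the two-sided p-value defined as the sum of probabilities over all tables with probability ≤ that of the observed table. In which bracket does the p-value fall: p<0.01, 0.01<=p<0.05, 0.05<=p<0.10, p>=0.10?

p-value bracket: p>=0.10

Margins: r₁=10, r₂=8, c₁=12, c₂=6, n=18
p_obs = C(10,8)·C(8,4)/C(18,12); sum pmf over tables with pmf ≤ p_obs
p-value (two-sided) = 0.32127
→ bracket: p>=0.10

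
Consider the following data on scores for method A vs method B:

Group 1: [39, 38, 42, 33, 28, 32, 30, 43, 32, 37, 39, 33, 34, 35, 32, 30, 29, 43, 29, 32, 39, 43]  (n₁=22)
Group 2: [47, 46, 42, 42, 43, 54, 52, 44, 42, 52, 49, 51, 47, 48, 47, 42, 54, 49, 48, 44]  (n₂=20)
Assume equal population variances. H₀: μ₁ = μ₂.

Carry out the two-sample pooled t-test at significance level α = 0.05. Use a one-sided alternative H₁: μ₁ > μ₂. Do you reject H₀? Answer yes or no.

x̄₁=35.091, s₁=4.966, n₁=22
x̄₂=47.150, s₂=4.030, n₂=20
s_p² = [21·4.966² + 19·4.030²]/40 = 20.6592
SE = √(s_p²·(1/22+1/20)) = 1.4043
t = (35.091−47.150)/1.4043 = -8.5874
df = 40
p-value (one-sided, H₁ greater) = 1.00000
At α=0.05: p ≥ α → fail to reject H₀

reject H₀: no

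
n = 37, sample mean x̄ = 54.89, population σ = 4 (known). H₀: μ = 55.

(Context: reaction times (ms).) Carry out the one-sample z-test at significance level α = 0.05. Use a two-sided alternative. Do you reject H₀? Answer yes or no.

reject H₀: no

SE = σ/√n = 4/√37 = 0.6576
z = (x̄−μ₀)/SE = (54.89−55)/0.6576 = -0.1673
p-value (two-sided) = 0.86715
At α=0.05: p ≥ α → fail to reject H₀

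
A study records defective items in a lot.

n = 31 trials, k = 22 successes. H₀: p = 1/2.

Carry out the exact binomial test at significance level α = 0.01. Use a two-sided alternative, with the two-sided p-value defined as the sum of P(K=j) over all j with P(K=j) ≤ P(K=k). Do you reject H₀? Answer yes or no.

reject H₀: no

Exact binomial: n=31, k=22, p₀=1/2=0.5000
P(X=j) = C(n,j)·p₀^j·(1−p₀)^(n−j); p = Σ P(X=j) over j with P(X=j) ≤ P(X=22)
p-value (two-sided) = 0.02945
At α=0.01: p ≥ α → fail to reject H₀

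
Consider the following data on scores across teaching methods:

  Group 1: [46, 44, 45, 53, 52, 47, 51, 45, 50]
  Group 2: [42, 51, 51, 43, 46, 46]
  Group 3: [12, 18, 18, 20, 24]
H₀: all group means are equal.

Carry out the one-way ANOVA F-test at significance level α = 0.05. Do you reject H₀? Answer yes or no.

Group means [48.11, 46.50, 18.40], grand mean 40.200
SSB = Σnᵢ(x̄ᵢ−x̄)² = 3177.611; SSW = ΣΣ(x−x̄ᵢ)² = 241.589
MSB = 3177.611/2 = 1588.8056; MSW = 241.589/17 = 14.2111
F = MSB/MSW = 111.8002
df = (2, 17)
p-value (upper-tail) = 0.00000
At α=0.05: p < α → reject H₀

reject H₀: yes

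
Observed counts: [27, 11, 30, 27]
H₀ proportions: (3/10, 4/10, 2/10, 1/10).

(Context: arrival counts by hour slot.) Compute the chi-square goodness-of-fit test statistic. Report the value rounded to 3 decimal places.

test statistic = 57.868

n = 95; E_i = n·p_i = [28.50, 38.00, 19.00, 9.50]
χ² = (27−28.50)²/28.50 + (11−38.00)²/38.00 + (30−19.00)²/19.00 + (27−9.50)²/9.50 = 57.8684
df = 3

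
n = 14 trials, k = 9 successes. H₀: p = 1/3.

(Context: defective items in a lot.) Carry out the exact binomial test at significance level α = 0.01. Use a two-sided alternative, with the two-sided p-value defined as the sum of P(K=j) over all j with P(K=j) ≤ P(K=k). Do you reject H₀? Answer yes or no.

reject H₀: no

Exact binomial: n=14, k=9, p₀=1/3=0.3333
P(X=j) = C(n,j)·p₀^j·(1−p₀)^(n−j); p = Σ P(X=j) over j with P(X=j) ≤ P(X=9)
p-value (two-sided) = 0.02086
At α=0.01: p ≥ α → fail to reject H₀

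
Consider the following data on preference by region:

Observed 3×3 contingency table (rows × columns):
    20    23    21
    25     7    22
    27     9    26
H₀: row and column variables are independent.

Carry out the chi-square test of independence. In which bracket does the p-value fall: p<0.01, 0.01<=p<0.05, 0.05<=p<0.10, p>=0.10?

p-value bracket: 0.01<=p<0.05

Row totals [64, 54, 62], col totals [72, 39, 69], n=180
χ² = (20−25.60)²/25.60 + (23−13.87)²/13.87 + (21−24.53)²/24.53 + (25−21.60)²/21.60 + (7−11.70)²/11.70 + (22−20.70)²/20.70 + (27−24.80)²/24.80 + (9−13.43)²/13.43 + (26−23.77)²/23.77 = 12.1226
df = 4
p-value (upper-tail) = 0.01646
→ bracket: 0.01<=p<0.05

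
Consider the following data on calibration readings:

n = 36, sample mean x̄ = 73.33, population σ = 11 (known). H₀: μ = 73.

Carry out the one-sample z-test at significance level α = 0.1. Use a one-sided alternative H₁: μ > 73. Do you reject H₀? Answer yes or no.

SE = σ/√n = 11/√36 = 1.8333
z = (x̄−μ₀)/SE = (73.33−73)/1.8333 = 0.1800
p-value (one-sided, H₁ greater) = 0.42858
At α=0.1: p ≥ α → fail to reject H₀

reject H₀: no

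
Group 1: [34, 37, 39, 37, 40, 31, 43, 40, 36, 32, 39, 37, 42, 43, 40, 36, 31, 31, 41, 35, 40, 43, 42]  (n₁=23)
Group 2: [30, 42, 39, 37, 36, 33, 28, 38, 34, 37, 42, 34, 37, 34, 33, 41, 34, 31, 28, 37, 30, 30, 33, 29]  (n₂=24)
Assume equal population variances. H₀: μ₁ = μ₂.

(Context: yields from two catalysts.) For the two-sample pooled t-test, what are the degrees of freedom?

degrees of freedom = 45

df = n₁ + n₂ − 2 = 23 + 24 − 2 = 45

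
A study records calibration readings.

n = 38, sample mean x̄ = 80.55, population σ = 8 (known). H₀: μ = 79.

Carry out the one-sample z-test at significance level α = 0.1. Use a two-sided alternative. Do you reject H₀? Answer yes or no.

reject H₀: no

SE = σ/√n = 8/√38 = 1.2978
z = (x̄−μ₀)/SE = (80.55−79)/1.2978 = 1.1944
p-value (two-sided) = 0.23234
At α=0.1: p ≥ α → fail to reject H₀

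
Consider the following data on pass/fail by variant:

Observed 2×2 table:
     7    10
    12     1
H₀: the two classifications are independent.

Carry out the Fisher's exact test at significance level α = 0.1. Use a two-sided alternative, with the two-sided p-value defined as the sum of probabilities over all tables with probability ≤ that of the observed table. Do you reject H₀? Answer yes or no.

reject H₀: yes

Margins: r₁=17, r₂=13, c₁=19, c₂=11, n=30
p_obs = C(17,7)·C(13,12)/C(30,19); sum pmf over tables with pmf ≤ p_obs
p-value (two-sided) = 0.00673
At α=0.1: p < α → reject H₀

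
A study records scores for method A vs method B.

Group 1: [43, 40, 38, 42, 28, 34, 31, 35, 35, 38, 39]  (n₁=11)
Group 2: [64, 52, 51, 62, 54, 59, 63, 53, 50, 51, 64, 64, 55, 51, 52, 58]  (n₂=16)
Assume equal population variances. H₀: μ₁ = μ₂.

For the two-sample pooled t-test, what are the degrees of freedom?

df = n₁ + n₂ − 2 = 11 + 16 − 2 = 25

degrees of freedom = 25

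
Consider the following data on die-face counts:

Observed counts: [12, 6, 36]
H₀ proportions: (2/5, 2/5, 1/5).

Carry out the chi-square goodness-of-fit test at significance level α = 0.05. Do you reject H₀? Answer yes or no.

reject H₀: yes

n = 54; E_i = n·p_i = [21.60, 21.60, 10.80]
χ² = (12−21.60)²/21.60 + (6−21.60)²/21.60 + (36−10.80)²/10.80 = 74.3333
df = 2
p-value (upper-tail) = 0.00000
At α=0.05: p < α → reject H₀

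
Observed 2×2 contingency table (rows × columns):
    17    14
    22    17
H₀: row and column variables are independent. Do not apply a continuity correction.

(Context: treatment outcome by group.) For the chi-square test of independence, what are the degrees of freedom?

df = (r−1)(c−1) = (2−1)·(2−1) = 1

degrees of freedom = 1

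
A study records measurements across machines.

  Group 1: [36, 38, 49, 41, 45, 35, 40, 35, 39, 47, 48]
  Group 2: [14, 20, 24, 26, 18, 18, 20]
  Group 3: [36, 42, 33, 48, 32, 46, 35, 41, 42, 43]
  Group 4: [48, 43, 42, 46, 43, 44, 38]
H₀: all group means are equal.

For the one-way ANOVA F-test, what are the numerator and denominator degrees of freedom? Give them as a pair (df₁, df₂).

degrees of freedom = [3, 31]

k = 4 groups, N = 35 total
df = (k−1, N−k) = (4−1, 35−4) = (3, 31)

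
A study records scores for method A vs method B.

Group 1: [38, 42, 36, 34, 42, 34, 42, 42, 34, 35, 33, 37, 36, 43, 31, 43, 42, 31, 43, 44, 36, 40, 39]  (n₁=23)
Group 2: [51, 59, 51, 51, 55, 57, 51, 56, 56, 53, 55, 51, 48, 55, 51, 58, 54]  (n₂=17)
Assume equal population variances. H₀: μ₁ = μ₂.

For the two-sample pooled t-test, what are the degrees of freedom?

degrees of freedom = 38

df = n₁ + n₂ − 2 = 23 + 17 − 2 = 38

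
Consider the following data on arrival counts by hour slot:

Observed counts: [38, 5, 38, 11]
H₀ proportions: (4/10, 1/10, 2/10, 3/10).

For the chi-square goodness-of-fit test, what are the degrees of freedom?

df = k − 1 = 4 − 1 = 3

degrees of freedom = 3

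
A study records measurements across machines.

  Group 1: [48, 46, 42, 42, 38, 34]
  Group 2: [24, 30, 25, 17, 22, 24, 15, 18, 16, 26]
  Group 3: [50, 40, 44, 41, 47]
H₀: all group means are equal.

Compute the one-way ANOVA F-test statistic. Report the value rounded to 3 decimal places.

test statistic = 50.610

Group means [41.67, 21.70, 44.40], grand mean 32.810
SSB = Σnᵢ(x̄ᵢ−x̄)² = 2376.605; SSW = ΣΣ(x−x̄ᵢ)² = 422.633
MSB = 2376.605/2 = 1188.3024; MSW = 422.633/18 = 23.4796
F = MSB/MSW = 50.6099
df = (2, 18)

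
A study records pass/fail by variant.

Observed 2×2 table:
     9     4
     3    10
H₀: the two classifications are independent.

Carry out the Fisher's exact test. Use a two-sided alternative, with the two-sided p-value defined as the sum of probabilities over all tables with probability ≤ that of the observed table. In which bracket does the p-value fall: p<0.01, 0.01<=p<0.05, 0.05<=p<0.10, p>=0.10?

p-value bracket: 0.01<=p<0.05

Margins: r₁=13, r₂=13, c₁=12, c₂=14, n=26
p_obs = C(13,9)·C(13,3)/C(26,12); sum pmf over tables with pmf ≤ p_obs
p-value (two-sided) = 0.04718
→ bracket: 0.01<=p<0.05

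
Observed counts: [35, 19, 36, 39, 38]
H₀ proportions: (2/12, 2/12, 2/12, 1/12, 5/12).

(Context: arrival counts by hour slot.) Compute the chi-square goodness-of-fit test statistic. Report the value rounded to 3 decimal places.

n = 167; E_i = n·p_i = [27.83, 27.83, 27.83, 13.92, 69.58]
χ² = (35−27.83)²/27.83 + (19−27.83)²/27.83 + (36−27.83)²/27.83 + (39−13.92)²/13.92 + (38−69.58)²/69.58 = 66.5904
df = 4

test statistic = 66.590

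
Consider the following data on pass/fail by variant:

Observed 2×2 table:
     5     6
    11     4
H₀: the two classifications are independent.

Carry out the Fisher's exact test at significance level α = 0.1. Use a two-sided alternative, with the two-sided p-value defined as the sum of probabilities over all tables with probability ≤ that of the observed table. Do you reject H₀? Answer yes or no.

reject H₀: no

Margins: r₁=11, r₂=15, c₁=16, c₂=10, n=26
p_obs = C(11,5)·C(15,11)/C(26,16); sum pmf over tables with pmf ≤ p_obs
p-value (two-sided) = 0.22797
At α=0.1: p ≥ α → fail to reject H₀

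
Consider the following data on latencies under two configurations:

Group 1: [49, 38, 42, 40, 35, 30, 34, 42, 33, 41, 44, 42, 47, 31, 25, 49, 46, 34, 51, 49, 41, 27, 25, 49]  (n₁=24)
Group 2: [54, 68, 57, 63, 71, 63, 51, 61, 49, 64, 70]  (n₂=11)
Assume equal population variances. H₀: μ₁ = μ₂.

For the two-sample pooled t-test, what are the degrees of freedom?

df = n₁ + n₂ − 2 = 24 + 11 − 2 = 33

degrees of freedom = 33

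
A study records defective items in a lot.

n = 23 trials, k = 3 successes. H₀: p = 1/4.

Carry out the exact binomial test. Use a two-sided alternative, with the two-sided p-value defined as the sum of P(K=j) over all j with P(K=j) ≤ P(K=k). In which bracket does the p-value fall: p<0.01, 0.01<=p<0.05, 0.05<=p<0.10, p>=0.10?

p-value bracket: p>=0.10

Exact binomial: n=23, k=3, p₀=1/4=0.2500
P(X=j) = C(n,j)·p₀^j·(1−p₀)^(n−j); p = Σ P(X=j) over j with P(X=j) ≤ P(X=3)
p-value (two-sided) = 0.23328
→ bracket: p>=0.10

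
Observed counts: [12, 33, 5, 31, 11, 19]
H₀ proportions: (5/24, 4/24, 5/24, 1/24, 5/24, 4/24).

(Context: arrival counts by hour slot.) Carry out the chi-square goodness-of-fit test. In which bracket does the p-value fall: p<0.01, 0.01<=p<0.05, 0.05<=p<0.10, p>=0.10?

n = 111; E_i = n·p_i = [23.12, 18.50, 23.12, 4.62, 23.12, 18.50]
χ² = (12−23.12)²/23.12 + (33−18.50)²/18.50 + (5−23.12)²/23.12 + (31−4.62)²/4.62 + (11−23.12)²/23.12 + (19−18.50)²/18.50 = 187.7027
df = 5
p-value (upper-tail) = 0.00000
→ bracket: p<0.01

p-value bracket: p<0.01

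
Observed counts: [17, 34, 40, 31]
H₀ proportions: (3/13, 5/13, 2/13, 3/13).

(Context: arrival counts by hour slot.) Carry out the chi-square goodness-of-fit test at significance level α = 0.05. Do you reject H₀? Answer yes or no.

reject H₀: yes

n = 122; E_i = n·p_i = [28.15, 46.92, 18.77, 28.15]
χ² = (17−28.15)²/28.15 + (34−46.92)²/46.92 + (40−18.77)²/18.77 + (31−28.15)²/28.15 = 32.2809
df = 3
p-value (upper-tail) = 0.00000
At α=0.05: p < α → reject H₀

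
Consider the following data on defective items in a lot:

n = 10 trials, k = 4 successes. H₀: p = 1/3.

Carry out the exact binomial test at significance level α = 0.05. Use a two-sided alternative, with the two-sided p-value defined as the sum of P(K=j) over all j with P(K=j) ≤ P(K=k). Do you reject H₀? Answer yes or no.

reject H₀: no

Exact binomial: n=10, k=4, p₀=1/3=0.3333
P(X=j) = C(n,j)·p₀^j·(1−p₀)^(n−j); p = Σ P(X=j) over j with P(X=j) ≤ P(X=4)
p-value (two-sided) = 0.73988
At α=0.05: p ≥ α → fail to reject H₀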